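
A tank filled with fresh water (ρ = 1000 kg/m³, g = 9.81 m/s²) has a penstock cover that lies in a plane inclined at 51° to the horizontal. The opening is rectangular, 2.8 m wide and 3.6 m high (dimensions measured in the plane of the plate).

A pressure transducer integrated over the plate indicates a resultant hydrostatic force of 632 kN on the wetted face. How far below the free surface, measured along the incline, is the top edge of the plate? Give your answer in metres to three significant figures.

γ = ρg = 1000 × 9.81 = 9810 N/m³ = 9.81 kN/m³.
A = 2.8 × 3.6 = 10.08 m².
From F = γ·h_c·A, the centroid depth is h_c = 632/(9.81 × 10.08) = 6.39128 m.
Let θ = 51° be the plate's angle to the horizontal; measure y along the incline from where the plane meets the free surface. Vertical depth h = y·sinθ with sinθ = 0.777146.
Along the incline, y_c = h_c/sinθ = 6.39128/0.777146 = 8.22404 m.
The centroid lies 3.6/2 = 1.8 m below the top edge, so the top edge sits at y_top = 8.22404 − 1.8 = 6.42404 m along the incline.

y_top ≈ 6.42 m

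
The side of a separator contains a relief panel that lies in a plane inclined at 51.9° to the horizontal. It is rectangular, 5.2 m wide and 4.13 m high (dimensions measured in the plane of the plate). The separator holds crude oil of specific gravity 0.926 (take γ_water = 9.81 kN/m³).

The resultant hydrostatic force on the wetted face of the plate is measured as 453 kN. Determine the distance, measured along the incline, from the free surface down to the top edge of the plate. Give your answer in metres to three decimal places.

γ = 0.926 × 9.81 = 9.08406 kN/m³.
A = 5.2 × 4.13 = 21.476 m².
From F = γ·h_c·A, the centroid depth is h_c = 453/(9.08406 × 21.476) = 2.32201 m.
Let θ = 51.9° be the plate's angle to the horizontal; measure y along the incline from where the plane meets the free surface. Vertical depth h = y·sinθ with sinθ = 0.786935.
Along the incline, y_c = h_c/sinθ = 2.32201/0.786935 = 2.9507 m.
The centroid lies 4.13/2 = 2.065 m below the top edge, so the top edge sits at y_top = 2.9507 − 2.065 = 0.8857 m along the incline.

y_top ≈ 0.886 m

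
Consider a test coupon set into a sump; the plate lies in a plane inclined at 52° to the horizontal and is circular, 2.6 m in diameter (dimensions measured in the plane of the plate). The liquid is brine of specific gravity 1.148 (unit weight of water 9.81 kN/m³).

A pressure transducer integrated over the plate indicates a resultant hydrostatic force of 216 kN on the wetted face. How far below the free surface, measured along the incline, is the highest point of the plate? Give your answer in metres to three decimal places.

y_top ≈ 3.284 m

γ = 1.148 × 9.81 = 11.26188 kN/m³.
A = π(1.3)² = 5.30929 m².
From F = γ·h_c·A, the centroid depth is h_c = 216/(11.26188 × 5.30929) = 3.61249 m.
Let θ = 52° be the plate's angle to the horizontal; measure y along the incline from where the plane meets the free surface. Vertical depth h = y·sinθ with sinθ = 0.788011.
Along the incline, y_c = h_c/sinθ = 3.61249/0.788011 = 4.58431 m.
The centroid is at the centre, 1.3 m below the top of the plate, so the highest point sits at y_top = 4.58431 − 1.3 = 3.28431 m along the incline.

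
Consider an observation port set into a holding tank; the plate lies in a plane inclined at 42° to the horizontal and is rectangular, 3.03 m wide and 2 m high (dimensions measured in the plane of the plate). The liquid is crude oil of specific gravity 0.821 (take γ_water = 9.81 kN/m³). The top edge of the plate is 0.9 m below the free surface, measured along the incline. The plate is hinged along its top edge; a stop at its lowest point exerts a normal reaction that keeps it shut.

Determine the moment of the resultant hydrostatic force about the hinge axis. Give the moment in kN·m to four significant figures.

γ = 0.821 × 9.81 = 8.05401 kN/m³.
Let θ = 42° be the plate's angle to the horizontal; measure y along the incline from where the plane meets the free surface. Vertical depth h = y·sinθ with sinθ = 0.669131.
The centroid lies 2/2 = 1 m below the top edge, so y_c = 0.9 + 1 = 1.9 m and h_c = 1.9 × 0.669131 = 1.27135 m.
A = 3.03 × 2 = 6.06 m².
Resultant F = γ·h_c·A = 8.05401 × 1.27135 × 6.06 = 62.0512 kN.
I_c = b·h³/12 = 3.03 × 2³/12 = 2.02 m⁴.
Centre of pressure: y_p = y_c + I_c/(y_c·A) = 1.9 + 2.02/(1.9 × 6.06) = 1.9 + 0.175439 = 2.07544 m along the plane.
The resultant acts 1 + 0.175439 = 1.17544 m (along the plate) below the hinge at the top edge, so the moment about the hinge is M = F × 1.17544 = 62.0512 × 1.17544 = 72.9375 kN·m.

M ≈ 72.94 kN·m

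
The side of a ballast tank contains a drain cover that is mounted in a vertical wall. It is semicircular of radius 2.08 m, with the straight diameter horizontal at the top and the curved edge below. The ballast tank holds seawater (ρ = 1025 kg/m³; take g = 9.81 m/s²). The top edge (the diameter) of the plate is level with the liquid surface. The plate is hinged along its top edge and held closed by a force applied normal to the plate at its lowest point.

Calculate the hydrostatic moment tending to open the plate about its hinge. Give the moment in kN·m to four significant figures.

M ≈ 73.91 kN·m

γ = ρg = 1025 × 9.81 / 1000 = 10.05525 kN/m³.
The centroid of a semicircle lies 4r/(3π) = 0.882779 m from the diameter, here below the top edge, so the centroid depth is h_c = 0.882779 m.
A = πr²/2 = π × 2.08²/2 = 6.79589 m².
Resultant F = γ·h_c·A = 10.05525 × 0.882779 × 6.79589 = 60.3241 kN.
I_c = (π/8 − 8/(9π))·r⁴ = 0.109757 × 2.08⁴ = 2.0544 m⁴.
Centre of pressure: y_p = y_c + I_c/(y_c·A) = 0.882779 + 2.0544/(0.882779 × 6.79589) = 0.882779 + 0.342442 = 1.22522 m along the plane.
The resultant acts 0.882779 + 0.342442 = 1.22522 m (along the plate) below the hinge at the top edge, so the moment about the hinge is M = F × 1.22522 = 60.3241 × 1.22522 = 73.9103 kN·m.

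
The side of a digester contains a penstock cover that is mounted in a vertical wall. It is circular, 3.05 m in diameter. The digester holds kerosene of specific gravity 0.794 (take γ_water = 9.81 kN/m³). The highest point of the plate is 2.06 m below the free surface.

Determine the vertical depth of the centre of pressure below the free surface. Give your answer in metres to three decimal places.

h_p = 3.747 m

γ = 0.794 × 9.81 = 7.78914 kN/m³.
The centroid is at the centre, 1.525 m below the top of the plate, so the centroid depth is h_c = 2.06 + 1.525 = 3.585 m.
A = π(1.525)² = 7.30617 m².
Resultant F = γ·h_c·A = 7.78914 × 3.585 × 7.30617 = 204.018 kN.
I_c = πr⁴/4 = π × 1.525⁴/4 = 4.24785 m⁴.
Centre of pressure: y_p = y_c + I_c/(y_c·A) = 3.585 + 4.24785/(3.585 × 7.30617) = 3.585 + 0.162177 = 3.74718 m along the plane.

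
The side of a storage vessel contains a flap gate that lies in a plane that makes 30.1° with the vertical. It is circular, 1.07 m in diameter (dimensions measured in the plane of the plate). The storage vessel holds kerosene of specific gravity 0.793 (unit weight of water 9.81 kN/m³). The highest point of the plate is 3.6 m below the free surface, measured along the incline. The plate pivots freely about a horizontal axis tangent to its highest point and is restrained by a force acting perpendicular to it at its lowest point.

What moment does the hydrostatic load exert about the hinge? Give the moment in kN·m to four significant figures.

M ≈ 13.82 kN·m

γ = 0.793 × 9.81 = 7.77933 kN/m³.
The plate makes 30.1° with the vertical, i.e. θ = 90° − 30.1° = 59.9° to the horizontal. Measuring y along the incline from the free-surface line, vertical depth h = y·sinθ with sinθ = 0.865151.
The centroid is at the centre, 0.535 m below the top of the plate, so y_c = 3.6 + 0.535 = 4.135 m and h_c = 4.135 × 0.865151 = 3.5774 m.
A = π(0.535)² = 0.899202 m².
Resultant F = γ·h_c·A = 7.77933 × 3.5774 × 0.899202 = 25.0246 kN.
I_c = πr⁴/4 = π × 0.535⁴/4 = 0.0643435 m⁴.
Centre of pressure: y_p = y_c + I_c/(y_c·A) = 4.135 + 0.0643435/(4.135 × 0.899202) = 4.135 + 0.017305 = 4.15231 m along the plane.
The resultant acts 0.535 + 0.017305 = 0.552305 m (along the plate) below the hinge at the top edge, so the moment about the hinge is M = F × 0.552305 = 25.0246 × 0.552305 = 13.8212 kN·m.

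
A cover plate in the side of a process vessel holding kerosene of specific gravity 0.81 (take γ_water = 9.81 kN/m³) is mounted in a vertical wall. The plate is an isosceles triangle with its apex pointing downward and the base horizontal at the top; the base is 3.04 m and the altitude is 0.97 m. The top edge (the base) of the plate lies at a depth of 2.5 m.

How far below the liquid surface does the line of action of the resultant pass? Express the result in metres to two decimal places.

h_p = 2.84 m

γ = 0.81 × 9.81 = 7.9461 kN/m³.
With the apex down, the centroid sits h/3 = 0.97/3 = 0.323333 m below the base (the top edge), so the centroid depth is h_c = 2.5 + 0.323333 = 2.82333 m.
A = ½ × 3.04 × 0.97 = 1.4744 m².
Resultant F = γ·h_c·A = 7.9461 × 2.82333 × 1.4744 = 33.0774 kN.
I_c = b·h³/36 = 3.04 × 0.97³/36 = 0.0770702 m⁴.
Centre of pressure: y_p = y_c + I_c/(y_c·A) = 2.82333 + 0.0770702/(2.82333 × 1.4744) = 2.82333 + 0.0185144 = 2.84184 m along the plane.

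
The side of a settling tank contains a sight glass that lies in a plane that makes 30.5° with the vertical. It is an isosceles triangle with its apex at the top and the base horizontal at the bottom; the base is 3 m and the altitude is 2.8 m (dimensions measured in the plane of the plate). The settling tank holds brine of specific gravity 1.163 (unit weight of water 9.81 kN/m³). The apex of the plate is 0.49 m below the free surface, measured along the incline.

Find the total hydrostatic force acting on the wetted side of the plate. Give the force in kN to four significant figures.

F ≈ 97.30 kN

γ = 1.163 × 9.81 = 11.40903 kN/m³.
The plate makes 30.5° with the vertical, i.e. θ = 90° − 30.5° = 59.5° to the horizontal. Measuring y along the incline from the free-surface line, vertical depth h = y·sinθ with sinθ = 0.861629.
With the apex up, the centroid sits 2h/3 = 2 × 2.8/3 = 1.86667 m below the apex, so y_c = 0.49 + 1.86667 = 2.35667 m and h_c = 2.35667 × 0.861629 = 2.03058 m.
A = ½ × 3 × 2.8 = 4.2 m².
Resultant F = γ·h_c·A = 11.40903 × 2.03058 × 4.2 = 97.3012 kN.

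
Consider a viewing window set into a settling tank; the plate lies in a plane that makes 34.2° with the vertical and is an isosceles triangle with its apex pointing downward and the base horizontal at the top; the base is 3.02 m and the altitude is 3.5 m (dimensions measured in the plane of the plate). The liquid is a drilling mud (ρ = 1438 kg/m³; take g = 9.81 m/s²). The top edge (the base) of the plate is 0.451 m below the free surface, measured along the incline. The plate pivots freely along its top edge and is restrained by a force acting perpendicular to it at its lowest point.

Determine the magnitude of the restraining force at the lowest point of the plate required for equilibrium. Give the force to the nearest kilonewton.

P ≈ 45 kN

γ = ρg = 1438 × 9.81 / 1000 = 14.10678 kN/m³.
The plate makes 34.2° with the vertical, i.e. θ = 90° − 34.2° = 55.8° to the horizontal. Measuring y along the incline from the free-surface line, vertical depth h = y·sinθ with sinθ = 0.827081.
With the apex down, the centroid sits h/3 = 3.5/3 = 1.16667 m below the base (the top edge), so y_c = 0.451 + 1.16667 = 1.61767 m and h_c = 1.61767 × 0.827081 = 1.33794 m.
A = ½ × 3.02 × 3.5 = 5.285 m².
Resultant F = γ·h_c·A = 14.10678 × 1.33794 × 5.285 = 99.7492 kN.
I_c = b·h³/36 = 3.02 × 3.5³/36 = 3.59674 m⁴.
Centre of pressure: y_p = y_c + I_c/(y_c·A) = 1.61767 + 3.59674/(1.61767 × 5.285) = 1.61767 + 0.420702 = 2.03837 m along the plane.
The resultant acts 1.16667 + 0.420702 = 1.58737 m (along the plate) below the hinge at the top edge, so the moment about the hinge is M = F × 1.58737 = 99.7492 × 1.58737 = 158.339 kN·m.
A normal force at the bottom, 3.5 m from the hinge, must supply this moment: P = 158.339/3.5 = 45.2397 kN.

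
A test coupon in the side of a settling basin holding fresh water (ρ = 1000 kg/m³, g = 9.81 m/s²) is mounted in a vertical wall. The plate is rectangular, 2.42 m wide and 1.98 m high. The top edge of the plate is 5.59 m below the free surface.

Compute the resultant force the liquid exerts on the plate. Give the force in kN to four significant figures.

γ = ρg = 1000 × 9.81 = 9810 N/m³ = 9.81 kN/m³.
The centroid lies 1.98/2 = 0.99 m below the top edge, so the centroid depth is h_c = 5.59 + 0.99 = 6.58 m.
A = 2.42 × 1.98 = 4.7916 m².
Resultant F = γ·h_c·A = 9.81 × 6.58 × 4.7916 = 309.297 kN.

F ≈ 309.3 kN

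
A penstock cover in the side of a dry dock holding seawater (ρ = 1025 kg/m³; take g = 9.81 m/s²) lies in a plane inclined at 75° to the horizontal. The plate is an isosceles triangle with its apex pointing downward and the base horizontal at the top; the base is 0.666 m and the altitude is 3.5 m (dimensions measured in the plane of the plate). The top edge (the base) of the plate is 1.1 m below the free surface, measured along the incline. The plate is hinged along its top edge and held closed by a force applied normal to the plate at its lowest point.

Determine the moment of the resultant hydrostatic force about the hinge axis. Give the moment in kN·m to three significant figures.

M ≈ 37.6 kN·m

γ = ρg = 1025 × 9.81 / 1000 = 10.05525 kN/m³.
Let θ = 75° be the plate's angle to the horizontal; measure y along the incline from where the plane meets the free surface. Vertical depth h = y·sinθ with sinθ = 0.965926.
With the apex down, the centroid sits h/3 = 3.5/3 = 1.16667 m below the base (the top edge), so y_c = 1.1 + 1.16667 = 2.26667 m and h_c = 2.26667 × 0.965926 = 2.18944 m.
A = ½ × 0.666 × 3.5 = 1.1655 m².
Resultant F = γ·h_c·A = 10.05525 × 2.18944 × 1.1655 = 25.6589 kN.
I_c = b·h³/36 = 0.666 × 3.5³/36 = 0.793188 m⁴.
Centre of pressure: y_p = y_c + I_c/(y_c·A) = 2.26667 + 0.793188/(2.26667 × 1.1655) = 2.26667 + 0.300245 = 2.56691 m along the plane.
The resultant acts 1.16667 + 0.300245 = 1.46692 m (along the plate) below the hinge at the top edge, so the moment about the hinge is M = F × 1.46692 = 25.6589 × 1.46692 = 37.6396 kN·m.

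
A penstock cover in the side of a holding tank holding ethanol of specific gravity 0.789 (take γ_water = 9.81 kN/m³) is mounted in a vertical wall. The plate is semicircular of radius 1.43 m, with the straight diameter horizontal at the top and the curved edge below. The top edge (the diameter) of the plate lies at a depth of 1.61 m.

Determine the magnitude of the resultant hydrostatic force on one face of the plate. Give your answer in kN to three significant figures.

γ = 0.789 × 9.81 = 7.74009 kN/m³.
The centroid of a semicircle lies 4r/(3π) = 0.606911 m from the diameter, here below the top edge, so the centroid depth is h_c = 1.61 + 0.606911 = 2.21691 m.
A = πr²/2 = π × 1.43²/2 = 3.21212 m².
Resultant F = γ·h_c·A = 7.74009 × 2.21691 × 3.21212 = 55.117 kN.

F ≈ 55.1 kN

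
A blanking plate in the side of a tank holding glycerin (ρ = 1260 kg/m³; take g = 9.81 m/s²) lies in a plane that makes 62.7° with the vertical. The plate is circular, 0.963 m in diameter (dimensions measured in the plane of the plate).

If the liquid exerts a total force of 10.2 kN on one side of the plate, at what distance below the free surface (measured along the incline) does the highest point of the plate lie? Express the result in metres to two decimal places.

y_top ≈ 1.99 m

γ = ρg = 1260 × 9.81 / 1000 = 12.3606 kN/m³.
A = π(0.4815)² = 0.728354 m².
From F = γ·h_c·A, the centroid depth is h_c = 10.2/(12.3606 × 0.728354) = 1.13297 m.
The plate makes 62.7° with the vertical, i.e. θ = 90° − 62.7° = 27.3° to the horizontal. Measuring y along the incline from the free-surface line, vertical depth h = y·sinθ with sinθ = 0.458650.
Along the incline, y_c = h_c/sinθ = 1.13297/0.458650 = 2.47023 m.
The centroid is at the centre, 0.4815 m below the top of the plate, so the highest point sits at y_top = 2.47023 − 0.4815 = 1.98873 m along the incline.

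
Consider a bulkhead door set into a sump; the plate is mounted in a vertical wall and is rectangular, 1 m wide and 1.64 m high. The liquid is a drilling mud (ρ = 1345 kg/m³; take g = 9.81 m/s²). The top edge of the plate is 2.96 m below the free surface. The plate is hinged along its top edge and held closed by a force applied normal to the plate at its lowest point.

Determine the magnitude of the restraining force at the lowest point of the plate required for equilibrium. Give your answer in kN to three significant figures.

P ≈ 43.9 kN

γ = ρg = 1345 × 9.81 / 1000 = 13.19445 kN/m³.
The centroid lies 1.64/2 = 0.82 m below the top edge, so the centroid depth is h_c = 2.96 + 0.82 = 3.78 m.
A = 1 × 1.64 = 1.64 m².
Resultant F = γ·h_c·A = 13.19445 × 3.78 × 1.64 = 81.795 kN.
I_c = b·h³/12 = 1 × 1.64³/12 = 0.367579 m⁴.
Centre of pressure: y_p = y_c + I_c/(y_c·A) = 3.78 + 0.367579/(3.78 × 1.64) = 3.78 + 0.0592946 = 3.83929 m along the plane.
The resultant acts 0.82 + 0.0592946 = 0.879295 m (along the plate) below the hinge at the top edge, so the moment about the hinge is M = F × 0.879295 = 81.795 × 0.879295 = 71.9219 kN·m.
A normal force at the bottom, 1.64 m from the hinge, must supply this moment: P = 71.9219/1.64 = 43.8548 kN.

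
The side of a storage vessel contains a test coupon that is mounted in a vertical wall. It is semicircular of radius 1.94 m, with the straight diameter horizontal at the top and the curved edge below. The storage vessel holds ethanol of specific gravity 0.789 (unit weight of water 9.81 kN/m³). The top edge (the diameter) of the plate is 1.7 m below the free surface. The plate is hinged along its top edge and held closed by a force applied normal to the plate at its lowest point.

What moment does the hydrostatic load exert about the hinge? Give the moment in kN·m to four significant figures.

γ = 0.789 × 9.81 = 7.74009 kN/m³.
The centroid of a semicircle lies 4r/(3π) = 0.823362 m from the diameter, here below the top edge, so the centroid depth is h_c = 1.7 + 0.823362 = 2.52336 m.
A = πr²/2 = π × 1.94²/2 = 5.91185 m².
Resultant F = γ·h_c·A = 7.74009 × 2.52336 × 5.91185 = 115.465 kN.
I_c = (π/8 − 8/(9π))·r⁴ = 0.109757 × 1.94⁴ = 1.55467 m⁴.
Centre of pressure: y_p = y_c + I_c/(y_c·A) = 2.52336 + 1.55467/(2.52336 × 5.91185) = 2.52336 + 0.104216 = 2.62758 m along the plane.
The resultant acts 0.823362 + 0.104216 = 0.927578 m (along the plate) below the hinge at the top edge, so the moment about the hinge is M = F × 0.927578 = 115.465 × 0.927578 = 107.103 kN·m.

M ≈ 107.1 kN·m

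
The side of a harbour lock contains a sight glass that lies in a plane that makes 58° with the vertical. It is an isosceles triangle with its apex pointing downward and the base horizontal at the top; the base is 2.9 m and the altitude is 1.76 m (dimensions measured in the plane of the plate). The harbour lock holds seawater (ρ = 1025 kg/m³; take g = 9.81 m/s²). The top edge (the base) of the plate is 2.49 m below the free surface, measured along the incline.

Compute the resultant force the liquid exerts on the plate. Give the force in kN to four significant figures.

γ = ρg = 1025 × 9.81 / 1000 = 10.05525 kN/m³.
The plate makes 58° with the vertical, i.e. θ = 90° − 58° = 32° to the horizontal. Measuring y along the incline from the free-surface line, vertical depth h = y·sinθ with sinθ = 0.529919.
With the apex down, the centroid sits h/3 = 1.76/3 = 0.586667 m below the base (the top edge), so y_c = 2.49 + 0.586667 = 3.07667 m and h_c = 3.07667 × 0.529919 = 1.63039 m.
A = ½ × 2.9 × 1.76 = 2.552 m².
Resultant F = γ·h_c·A = 10.05525 × 1.63039 × 2.552 = 41.8374 kN.

F ≈ 41.84 kN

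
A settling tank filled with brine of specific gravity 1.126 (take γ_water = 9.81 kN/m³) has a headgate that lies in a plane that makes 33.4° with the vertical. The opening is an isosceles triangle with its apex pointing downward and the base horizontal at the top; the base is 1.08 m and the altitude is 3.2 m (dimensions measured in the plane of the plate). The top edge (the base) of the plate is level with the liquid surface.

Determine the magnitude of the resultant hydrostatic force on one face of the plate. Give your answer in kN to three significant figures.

F ≈ 17.0 kN

γ = 1.126 × 9.81 = 11.04606 kN/m³.
The plate makes 33.4° with the vertical, i.e. θ = 90° − 33.4° = 56.6° to the horizontal. Measuring y along the incline from the free-surface line, vertical depth h = y·sinθ with sinθ = 0.834848.
With the apex down, the centroid sits h/3 = 3.2/3 = 1.06667 m below the base (the top edge), so y_c = 1.06667 m and h_c = 1.06667 × 0.834848 = 0.890507 m.
A = ½ × 1.08 × 3.2 = 1.728 m².
Resultant F = γ·h_c·A = 11.04606 × 0.890507 × 1.728 = 16.9976 kN.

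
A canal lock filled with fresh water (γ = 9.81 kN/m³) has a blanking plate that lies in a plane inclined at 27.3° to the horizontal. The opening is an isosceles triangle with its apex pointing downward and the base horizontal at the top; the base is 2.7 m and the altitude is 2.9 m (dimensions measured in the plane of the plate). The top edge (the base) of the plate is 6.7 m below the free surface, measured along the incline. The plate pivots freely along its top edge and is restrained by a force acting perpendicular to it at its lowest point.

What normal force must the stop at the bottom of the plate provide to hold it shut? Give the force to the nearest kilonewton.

P ≈ 48 kN

γ = 9.81 kN/m³.
Let θ = 27.3° be the plate's angle to the horizontal; measure y along the incline from where the plane meets the free surface. Vertical depth h = y·sinθ with sinθ = 0.458650.
With the apex down, the centroid sits h/3 = 2.9/3 = 0.966667 m below the base (the top edge), so y_c = 6.7 + 0.966667 = 7.66667 m and h_c = 7.66667 × 0.458650 = 3.51632 m.
A = ½ × 2.7 × 2.9 = 3.915 m².
Resultant F = γ·h_c·A = 9.81 × 3.51632 × 3.915 = 135.048 kN.
I_c = b·h³/36 = 2.7 × 2.9³/36 = 1.82918 m⁴.
Centre of pressure: y_p = y_c + I_c/(y_c·A) = 7.66667 + 1.82918/(7.66667 × 3.915) = 7.66667 + 0.0609422 = 7.72761 m along the plane.
The resultant acts 0.966667 + 0.0609422 = 1.02761 m (along the plate) below the hinge at the top edge, so the moment about the hinge is M = F × 1.02761 = 135.048 × 1.02761 = 138.777 kN·m.
A normal force at the bottom, 2.9 m from the hinge, must supply this moment: P = 138.777/2.9 = 47.8541 kN.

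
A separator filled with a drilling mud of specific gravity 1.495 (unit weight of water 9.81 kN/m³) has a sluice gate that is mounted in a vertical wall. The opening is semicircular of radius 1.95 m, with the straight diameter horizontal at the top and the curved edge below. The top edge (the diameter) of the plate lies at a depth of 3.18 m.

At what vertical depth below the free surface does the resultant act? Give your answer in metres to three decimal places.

γ = 1.495 × 9.81 = 14.66595 kN/m³.
The centroid of a semicircle lies 4r/(3π) = 0.827606 m from the diameter, here below the top edge, so the centroid depth is h_c = 3.18 + 0.827606 = 4.00761 m.
A = πr²/2 = π × 1.95²/2 = 5.97295 m².
Resultant F = γ·h_c·A = 14.66595 × 4.00761 × 5.97295 = 351.063 kN.
I_c = (π/8 − 8/(9π))·r⁴ = 0.109757 × 1.95⁴ = 1.58698 m⁴.
Centre of pressure: y_p = y_c + I_c/(y_c·A) = 4.00761 + 1.58698/(4.00761 × 5.97295) = 4.00761 + 0.0662975 = 4.07391 m along the plane.

h_p = 4.074 m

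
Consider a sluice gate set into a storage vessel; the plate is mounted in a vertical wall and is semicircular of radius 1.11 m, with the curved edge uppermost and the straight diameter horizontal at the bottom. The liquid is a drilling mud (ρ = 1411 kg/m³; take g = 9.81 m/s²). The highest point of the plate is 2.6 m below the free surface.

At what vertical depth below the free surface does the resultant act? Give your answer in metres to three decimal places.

γ = ρg = 1411 × 9.81 / 1000 = 13.84191 kN/m³.
The centroid lies 4r/(3π) = 0.471099 m above the diameter, so r − 4r/(3π) = 1.11 − 0.471099 = 0.638901 m below the topmost point, so the centroid depth is h_c = 2.6 + 0.638901 = 3.2389 m.
A = πr²/2 = π × 1.11²/2 = 1.93538 m².
Resultant F = γ·h_c·A = 13.84191 × 3.2389 × 1.93538 = 86.768 kN.
I_c = (π/8 − 8/(9π))·r⁴ = 0.109757 × 1.11⁴ = 0.166619 m⁴.
Centre of pressure: y_p = y_c + I_c/(y_c·A) = 3.2389 + 0.166619/(3.2389 × 1.93538) = 3.2389 + 0.0265804 = 3.26548 m along the plane.

h_p = 3.265 m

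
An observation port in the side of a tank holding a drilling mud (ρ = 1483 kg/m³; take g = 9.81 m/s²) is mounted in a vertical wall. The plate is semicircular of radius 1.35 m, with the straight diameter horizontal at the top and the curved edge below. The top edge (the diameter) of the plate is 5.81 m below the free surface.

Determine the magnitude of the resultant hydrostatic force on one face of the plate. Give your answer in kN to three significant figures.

γ = ρg = 1483 × 9.81 / 1000 = 14.54823 kN/m³.
The centroid of a semicircle lies 4r/(3π) = 0.572958 m from the diameter, here below the top edge, so the centroid depth is h_c = 5.81 + 0.572958 = 6.38296 m.
A = πr²/2 = π × 1.35²/2 = 2.86278 m².
Resultant F = γ·h_c·A = 14.54823 × 6.38296 × 2.86278 = 265.84 kN.

F ≈ 266 kN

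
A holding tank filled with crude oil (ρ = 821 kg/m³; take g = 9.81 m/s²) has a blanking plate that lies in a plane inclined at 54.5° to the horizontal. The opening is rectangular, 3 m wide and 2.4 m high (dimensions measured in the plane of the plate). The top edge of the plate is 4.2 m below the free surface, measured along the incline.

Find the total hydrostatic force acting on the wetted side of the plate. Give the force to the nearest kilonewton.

F ≈ 255 kN

γ = ρg = 821 × 9.81 / 1000 = 8.05401 kN/m³.
Let θ = 54.5° be the plate's angle to the horizontal; measure y along the incline from where the plane meets the free surface. Vertical depth h = y·sinθ with sinθ = 0.814116.
The centroid lies 2.4/2 = 1.2 m below the top edge, so y_c = 4.2 + 1.2 = 5.4 m and h_c = 5.4 × 0.814116 = 4.39623 m.
A = 3 × 2.4 = 7.2 m².
Resultant F = γ·h_c·A = 8.05401 × 4.39623 × 7.2 = 254.932 kN.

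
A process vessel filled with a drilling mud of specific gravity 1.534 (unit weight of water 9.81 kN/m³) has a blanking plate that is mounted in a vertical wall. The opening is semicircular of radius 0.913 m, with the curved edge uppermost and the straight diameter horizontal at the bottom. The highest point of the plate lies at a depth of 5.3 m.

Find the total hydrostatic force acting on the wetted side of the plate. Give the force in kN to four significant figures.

F ≈ 114.8 kN

γ = 1.534 × 9.81 = 15.04854 kN/m³.
The centroid lies 4r/(3π) = 0.387489 m above the diameter, so r − 4r/(3π) = 0.913 − 0.387489 = 0.525511 m below the topmost point, so the centroid depth is h_c = 5.3 + 0.525511 = 5.82551 m.
A = πr²/2 = π × 0.913²/2 = 1.30937 m².
Resultant F = γ·h_c·A = 15.04854 × 5.82551 × 1.30937 = 114.786 kN.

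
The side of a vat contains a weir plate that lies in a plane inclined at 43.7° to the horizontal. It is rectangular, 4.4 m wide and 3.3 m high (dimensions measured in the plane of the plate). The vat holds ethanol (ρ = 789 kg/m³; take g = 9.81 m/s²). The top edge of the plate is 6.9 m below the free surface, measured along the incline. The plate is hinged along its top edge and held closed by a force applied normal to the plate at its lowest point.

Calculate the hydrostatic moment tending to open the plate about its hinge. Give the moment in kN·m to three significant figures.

γ = ρg = 789 × 9.81 / 1000 = 7.74009 kN/m³.
Let θ = 43.7° be the plate's angle to the horizontal; measure y along the incline from where the plane meets the free surface. Vertical depth h = y·sinθ with sinθ = 0.690882.
The centroid lies 3.3/2 = 1.65 m below the top edge, so y_c = 6.9 + 1.65 = 8.55 m and h_c = 8.55 × 0.690882 = 5.90704 m.
A = 4.4 × 3.3 = 14.52 m².
Resultant F = γ·h_c·A = 7.74009 × 5.90704 × 14.52 = 663.869 kN.
I_c = b·h³/12 = 4.4 × 3.3³/12 = 13.1769 m⁴.
Centre of pressure: y_p = y_c + I_c/(y_c·A) = 8.55 + 13.1769/(8.55 × 14.52) = 8.55 + 0.10614 = 8.65614 m along the plane.
The resultant acts 1.65 + 0.10614 = 1.75614 m (along the plate) below the hinge at the top edge, so the moment about the hinge is M = F × 1.75614 = 663.869 × 1.75614 = 1165.85 kN·m.

M ≈ 1170 kN·m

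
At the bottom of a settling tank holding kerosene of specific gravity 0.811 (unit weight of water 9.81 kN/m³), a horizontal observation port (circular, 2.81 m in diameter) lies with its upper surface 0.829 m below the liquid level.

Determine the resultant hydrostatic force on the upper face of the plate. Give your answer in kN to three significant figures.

γ = 0.811 × 9.81 = 7.95591 kN/m³.
The plate is horizontal, so pressure is uniform at p = γ·h = 7.95591 × 0.829 = 6.59545 kN/m².
A = π(1.405)² = 6.20158 m².
F = p·A = 6.59545 × 6.20158 = 40.9022 kN.

F ≈ 40.9 kN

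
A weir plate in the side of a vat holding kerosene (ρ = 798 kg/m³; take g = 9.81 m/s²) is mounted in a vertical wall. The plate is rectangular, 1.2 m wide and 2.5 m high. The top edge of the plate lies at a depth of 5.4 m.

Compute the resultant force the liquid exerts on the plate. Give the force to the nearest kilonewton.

F ≈ 156 kN

γ = ρg = 798 × 9.81 / 1000 = 7.82838 kN/m³.
The centroid lies 2.5/2 = 1.25 m below the top edge, so the centroid depth is h_c = 5.4 + 1.25 = 6.65 m.
A = 1.2 × 2.5 = 3 m².
Resultant F = γ·h_c·A = 7.82838 × 6.65 × 3 = 156.176 kN.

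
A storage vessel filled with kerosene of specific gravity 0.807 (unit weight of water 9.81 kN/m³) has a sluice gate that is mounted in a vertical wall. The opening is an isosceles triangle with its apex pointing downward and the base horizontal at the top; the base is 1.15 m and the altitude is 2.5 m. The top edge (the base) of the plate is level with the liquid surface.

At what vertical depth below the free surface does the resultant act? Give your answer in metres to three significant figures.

γ = 0.807 × 9.81 = 7.91667 kN/m³.
With the apex down, the centroid sits h/3 = 2.5/3 = 0.833333 m below the base (the top edge), so the centroid depth is h_c = 0.833333 m.
A = ½ × 1.15 × 2.5 = 1.4375 m².
Resultant F = γ·h_c·A = 7.91667 × 0.833333 × 1.4375 = 9.48351 kN.
I_c = b·h³/36 = 1.15 × 2.5³/36 = 0.499132 m⁴.
Centre of pressure: y_p = y_c + I_c/(y_c·A) = 0.833333 + 0.499132/(0.833333 × 1.4375) = 0.833333 + 0.416667 = 1.25 m along the plane.

h_p = 1.25 m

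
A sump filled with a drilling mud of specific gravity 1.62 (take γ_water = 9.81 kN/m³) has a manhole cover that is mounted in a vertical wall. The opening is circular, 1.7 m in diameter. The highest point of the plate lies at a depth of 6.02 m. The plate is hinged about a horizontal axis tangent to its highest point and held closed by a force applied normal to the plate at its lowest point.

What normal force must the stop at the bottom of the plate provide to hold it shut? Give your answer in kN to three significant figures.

P ≈ 128 kN

γ = 1.62 × 9.81 = 15.8922 kN/m³.
The centroid is at the centre, 0.85 m below the top of the plate, so the centroid depth is h_c = 6.02 + 0.85 = 6.87 m.
A = π(0.85)² = 2.2698 m².
Resultant F = γ·h_c·A = 15.8922 × 6.87 × 2.2698 = 247.815 kN.
I_c = πr⁴/4 = π × 0.85⁴/4 = 0.409983 m⁴.
Centre of pressure: y_p = y_c + I_c/(y_c·A) = 6.87 + 0.409983/(6.87 × 2.2698) = 6.87 + 0.0262919 = 6.89629 m along the plane.
The resultant acts 0.85 + 0.0262919 = 0.876292 m (along the plate) below the hinge at the top edge, so the moment about the hinge is M = F × 0.876292 = 247.815 × 0.876292 = 217.158 kN·m.
A normal force at the bottom, 1.7 m from the hinge, must supply this moment: P = 217.158/1.7 = 127.74 kN.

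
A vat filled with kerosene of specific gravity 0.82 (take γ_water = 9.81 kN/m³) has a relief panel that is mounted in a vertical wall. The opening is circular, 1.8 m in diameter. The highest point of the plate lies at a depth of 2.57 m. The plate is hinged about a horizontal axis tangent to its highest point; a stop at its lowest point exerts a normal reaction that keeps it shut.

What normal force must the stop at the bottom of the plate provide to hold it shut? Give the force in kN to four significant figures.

P ≈ 37.82 kN

γ = 0.82 × 9.81 = 8.0442 kN/m³.
The centroid is at the centre, 0.9 m below the top of the plate, so the centroid depth is h_c = 2.57 + 0.9 = 3.47 m.
A = π(0.9)² = 2.54469 m².
Resultant F = γ·h_c·A = 8.0442 × 3.47 × 2.54469 = 71.0309 kN.
I_c = πr⁴/4 = π × 0.9⁴/4 = 0.5153 m⁴.
Centre of pressure: y_p = y_c + I_c/(y_c·A) = 3.47 + 0.5153/(3.47 × 2.54469) = 3.47 + 0.0583574 = 3.52836 m along the plane.
The resultant acts 0.9 + 0.0583574 = 0.958357 m (along the plate) below the hinge at the top edge, so the moment about the hinge is M = F × 0.958357 = 71.0309 × 0.958357 = 68.073 kN·m.
A normal force at the bottom, 1.8 m from the hinge, must supply this moment: P = 68.073/1.8 = 37.8183 kN.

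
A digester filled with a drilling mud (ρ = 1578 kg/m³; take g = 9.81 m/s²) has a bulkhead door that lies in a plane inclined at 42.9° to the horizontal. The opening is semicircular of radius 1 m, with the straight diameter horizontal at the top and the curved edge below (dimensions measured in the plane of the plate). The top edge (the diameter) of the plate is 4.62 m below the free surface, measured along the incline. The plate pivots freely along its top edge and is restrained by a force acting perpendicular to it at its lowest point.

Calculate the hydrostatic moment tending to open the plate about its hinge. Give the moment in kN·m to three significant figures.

M ≈ 36.6 kN·m

γ = ρg = 1578 × 9.81 / 1000 = 15.48018 kN/m³.
Let θ = 42.9° be the plate's angle to the horizontal; measure y along the incline from where the plane meets the free surface. Vertical depth h = y·sinθ with sinθ = 0.680721.
The centroid of a semicircle lies 4r/(3π) = 0.424413 m from the diameter, here below the top edge, so y_c = 4.62 + 0.424413 = 5.04441 m and h_c = 5.04441 × 0.680721 = 3.43384 m.
A = πr²/2 = π × 1²/2 = 1.5708 m².
Resultant F = γ·h_c·A = 15.48018 × 3.43384 × 1.5708 = 83.4982 kN.
I_c = (π/8 − 8/(9π))·r⁴ = 0.109757 × 1⁴ = 0.109757 m⁴.
Centre of pressure: y_p = y_c + I_c/(y_c·A) = 5.04441 + 0.109757/(5.04441 × 1.5708) = 5.04441 + 0.0138516 = 5.05826 m along the plane.
The resultant acts 0.424413 + 0.0138516 = 0.438265 m (along the plate) below the hinge at the top edge, so the moment about the hinge is M = F × 0.438265 = 83.4982 × 0.438265 = 36.5943 kN·m.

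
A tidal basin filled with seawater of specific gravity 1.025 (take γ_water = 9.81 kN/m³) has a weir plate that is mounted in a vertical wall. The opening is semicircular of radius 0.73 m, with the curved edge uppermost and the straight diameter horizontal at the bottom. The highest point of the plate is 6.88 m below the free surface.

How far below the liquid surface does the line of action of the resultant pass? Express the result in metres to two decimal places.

γ = 1.025 × 9.81 = 10.05525 kN/m³.
The centroid lies 4r/(3π) = 0.309822 m above the diameter, so r − 4r/(3π) = 0.73 − 0.309822 = 0.420178 m below the topmost point, so the centroid depth is h_c = 6.88 + 0.420178 = 7.30018 m.
A = πr²/2 = π × 0.73²/2 = 0.837077 m².
Resultant F = γ·h_c·A = 10.05525 × 7.30018 × 0.837077 = 61.4458 kN.
I_c = (π/8 − 8/(9π))·r⁴ = 0.109757 × 0.73⁴ = 0.0311691 m⁴.
Centre of pressure: y_p = y_c + I_c/(y_c·A) = 7.30018 + 0.0311691/(7.30018 × 0.837077) = 7.30018 + 0.00510065 = 7.30528 m along the plane.

h_p = 7.31 m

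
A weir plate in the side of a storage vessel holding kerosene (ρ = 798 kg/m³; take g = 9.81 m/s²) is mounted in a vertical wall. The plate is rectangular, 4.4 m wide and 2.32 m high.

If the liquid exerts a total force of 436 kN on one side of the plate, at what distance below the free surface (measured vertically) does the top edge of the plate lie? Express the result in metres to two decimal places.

γ = ρg = 798 × 9.81 / 1000 = 7.82838 kN/m³.
A = 4.4 × 2.32 = 10.208 m².
From F = γ·h_c·A, the centroid depth is h_c = 436/(7.82838 × 10.208) = 5.45599 m.
The centroid lies 2.32/2 = 1.16 m below the top edge, so the top edge sits at h_top = 5.45599 − 1.16 = 4.29599 m below the surface.

d_top ≈ 4.30 m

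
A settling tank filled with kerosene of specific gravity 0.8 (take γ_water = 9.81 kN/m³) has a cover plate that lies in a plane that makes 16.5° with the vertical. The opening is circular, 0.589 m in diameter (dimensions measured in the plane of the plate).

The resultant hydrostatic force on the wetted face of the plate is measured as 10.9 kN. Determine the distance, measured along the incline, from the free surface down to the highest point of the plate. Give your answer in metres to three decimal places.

y_top ≈ 5.022 m

γ = 0.8 × 9.81 = 7.848 kN/m³.
A = π(0.2945)² = 0.272471 m².
From F = γ·h_c·A, the centroid depth is h_c = 10.9/(7.848 × 0.272471) = 5.09738 m.
The plate makes 16.5° with the vertical, i.e. θ = 90° − 16.5° = 73.5° to the horizontal. Measuring y along the incline from the free-surface line, vertical depth h = y·sinθ with sinθ = 0.958820.
Along the incline, y_c = h_c/sinθ = 5.09738/0.958820 = 5.31631 m.
The centroid is at the centre, 0.2945 m below the top of the plate, so the highest point sits at y_top = 5.31631 − 0.2945 = 5.02181 m along the incline.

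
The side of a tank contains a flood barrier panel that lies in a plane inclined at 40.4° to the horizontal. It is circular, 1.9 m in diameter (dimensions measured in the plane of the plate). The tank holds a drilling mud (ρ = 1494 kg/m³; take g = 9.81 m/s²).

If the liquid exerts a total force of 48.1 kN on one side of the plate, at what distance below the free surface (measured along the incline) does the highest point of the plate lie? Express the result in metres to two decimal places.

y_top ≈ 0.84 m

γ = ρg = 1494 × 9.81 / 1000 = 14.65614 kN/m³.
A = π(0.95)² = 2.83529 m².
From F = γ·h_c·A, the centroid depth is h_c = 48.1/(14.65614 × 2.83529) = 1.15752 m.
Let θ = 40.4° be the plate's angle to the horizontal; measure y along the incline from where the plane meets the free surface. Vertical depth h = y·sinθ with sinθ = 0.648120.
Along the incline, y_c = h_c/sinθ = 1.15752/0.648120 = 1.78597 m.
The centroid is at the centre, 0.95 m below the top of the plate, so the highest point sits at y_top = 1.78597 − 0.95 = 0.83597 m along the incline.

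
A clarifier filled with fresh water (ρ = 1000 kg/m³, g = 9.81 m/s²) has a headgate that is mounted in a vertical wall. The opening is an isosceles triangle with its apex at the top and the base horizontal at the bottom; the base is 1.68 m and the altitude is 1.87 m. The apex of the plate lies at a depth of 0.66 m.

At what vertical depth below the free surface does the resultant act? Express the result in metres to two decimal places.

h_p = 2.01 m

γ = ρg = 1000 × 9.81 = 9810 N/m³ = 9.81 kN/m³.
With the apex up, the centroid sits 2h/3 = 2 × 1.87/3 = 1.24667 m below the apex, so the centroid depth is h_c = 0.66 + 1.24667 = 1.90667 m.
A = ½ × 1.68 × 1.87 = 1.5708 m².
Resultant F = γ·h_c·A = 9.81 × 1.90667 × 1.5708 = 29.3809 kN.
I_c = b·h³/36 = 1.68 × 1.87³/36 = 0.305163 m⁴.
Centre of pressure: y_p = y_c + I_c/(y_c·A) = 1.90667 + 0.305163/(1.90667 × 1.5708) = 1.90667 + 0.101891 = 2.00856 m along the plane.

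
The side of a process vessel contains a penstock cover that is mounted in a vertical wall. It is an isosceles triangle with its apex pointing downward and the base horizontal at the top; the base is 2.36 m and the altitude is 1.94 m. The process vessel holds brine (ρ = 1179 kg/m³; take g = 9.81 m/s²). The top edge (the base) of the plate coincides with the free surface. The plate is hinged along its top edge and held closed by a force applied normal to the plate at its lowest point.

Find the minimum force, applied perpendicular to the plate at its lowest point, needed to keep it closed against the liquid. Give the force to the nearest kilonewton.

P ≈ 9 kN

γ = ρg = 1179 × 9.81 / 1000 = 11.56599 kN/m³.
With the apex down, the centroid sits h/3 = 1.94/3 = 0.646667 m below the base (the top edge), so the centroid depth is h_c = 0.646667 m.
A = ½ × 2.36 × 1.94 = 2.2892 m².
Resultant F = γ·h_c·A = 11.56599 × 0.646667 × 2.2892 = 17.1217 kN.
I_c = b·h³/36 = 2.36 × 1.94³/36 = 0.478646 m⁴.
Centre of pressure: y_p = y_c + I_c/(y_c·A) = 0.646667 + 0.478646/(0.646667 × 2.2892) = 0.646667 + 0.323333 = 0.97 m along the plane.
The resultant acts 0.646667 + 0.323333 = 0.97 m (along the plate) below the hinge at the top edge, so the moment about the hinge is M = F × 0.97 = 17.1217 × 0.97 = 16.608 kN·m.
A normal force at the bottom, 1.94 m from the hinge, must supply this moment: P = 16.608/1.94 = 8.56082 kN.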